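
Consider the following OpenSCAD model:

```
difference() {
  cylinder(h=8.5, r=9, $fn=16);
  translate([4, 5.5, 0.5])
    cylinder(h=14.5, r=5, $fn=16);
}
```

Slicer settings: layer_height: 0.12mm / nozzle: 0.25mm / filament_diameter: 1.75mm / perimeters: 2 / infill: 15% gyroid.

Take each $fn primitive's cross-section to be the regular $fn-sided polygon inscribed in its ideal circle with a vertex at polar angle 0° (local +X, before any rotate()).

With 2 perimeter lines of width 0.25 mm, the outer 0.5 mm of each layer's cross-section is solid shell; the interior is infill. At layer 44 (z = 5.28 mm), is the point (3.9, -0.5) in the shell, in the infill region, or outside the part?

At z = 5.28 mm: the r=9 cylinder contributes a regular 16-gon of circumradius 9; the cylinder at (4, 5.5): section is a regular 16-gon, circumradius r=5; After the difference (first − rest): starting from the r=9 cylinder, the r=5 cylinder at (4, 5.5) partially overlaps it — only the 54.05 mm² overlap (of its 76.54 mm²) is removed, clipping the outline — 1 connected region. Overall, the cross-section is a single solid region. The nearest boundary edge runs (2.09, 0.88)→(4.00, 0.50); distance from the point to it = 1.00 mm. The point is inside the cross-section and 1.00 mm from the nearest boundary — more than the 0.5 mm shell width (2 × 0.25), so it's in the infill interior.

infill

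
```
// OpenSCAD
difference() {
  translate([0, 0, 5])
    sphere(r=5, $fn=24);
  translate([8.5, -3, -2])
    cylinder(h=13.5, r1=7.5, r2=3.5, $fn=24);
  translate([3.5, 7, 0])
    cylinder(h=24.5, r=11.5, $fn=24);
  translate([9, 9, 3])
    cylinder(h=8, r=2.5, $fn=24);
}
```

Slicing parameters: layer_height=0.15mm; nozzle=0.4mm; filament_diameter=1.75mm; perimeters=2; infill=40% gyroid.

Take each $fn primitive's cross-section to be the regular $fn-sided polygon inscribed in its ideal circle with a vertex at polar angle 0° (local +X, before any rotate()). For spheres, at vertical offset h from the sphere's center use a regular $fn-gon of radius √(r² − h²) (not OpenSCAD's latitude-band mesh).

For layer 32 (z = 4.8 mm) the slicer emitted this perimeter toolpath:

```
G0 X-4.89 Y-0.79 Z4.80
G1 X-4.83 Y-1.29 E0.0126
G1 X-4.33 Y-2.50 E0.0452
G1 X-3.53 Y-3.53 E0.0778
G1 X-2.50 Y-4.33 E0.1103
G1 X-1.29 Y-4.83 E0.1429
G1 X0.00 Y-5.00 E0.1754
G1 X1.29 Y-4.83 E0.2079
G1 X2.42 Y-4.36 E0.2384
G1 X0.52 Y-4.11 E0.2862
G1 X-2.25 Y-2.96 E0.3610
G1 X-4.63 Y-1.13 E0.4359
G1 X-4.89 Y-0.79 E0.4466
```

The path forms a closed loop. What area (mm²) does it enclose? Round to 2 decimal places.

7.93 mm²

Apply the shoelace formula to the sequence of (X, Y) vertices; enclosed area = 7.93 mm².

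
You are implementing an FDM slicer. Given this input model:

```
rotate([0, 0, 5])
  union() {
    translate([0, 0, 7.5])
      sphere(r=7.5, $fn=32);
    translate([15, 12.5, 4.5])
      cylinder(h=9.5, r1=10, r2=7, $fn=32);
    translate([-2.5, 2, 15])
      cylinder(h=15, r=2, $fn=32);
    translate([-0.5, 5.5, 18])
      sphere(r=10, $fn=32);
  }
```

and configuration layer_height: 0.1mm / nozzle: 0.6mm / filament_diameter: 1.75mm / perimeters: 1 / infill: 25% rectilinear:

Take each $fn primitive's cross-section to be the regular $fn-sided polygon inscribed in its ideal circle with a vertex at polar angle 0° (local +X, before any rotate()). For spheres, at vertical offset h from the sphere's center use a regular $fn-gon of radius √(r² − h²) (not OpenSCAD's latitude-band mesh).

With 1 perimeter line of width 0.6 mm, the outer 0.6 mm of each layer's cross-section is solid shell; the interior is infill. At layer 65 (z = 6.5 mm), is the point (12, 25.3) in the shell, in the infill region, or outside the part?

At z = 6.5 mm: the sphere: section is a regular 32-gon, circumradius = √(r²−h²) = √(7.5²−1²) = 7.433; the cone at (15, 12.5) (r1=10→r2=7) has section circumradius 9.368 here — a regular 32-gon; the cylinder at (-2.5, 2) is not intersected at this z (z outside [15, 30]); the sphere at (-0.5, 5.5) is not intersected at this z (|z−center|=11.500 > r=10); Merging all regions: the 2 present regions are separate (no shared area or edge), so areas and boundary lengths simply add and each stays a separate island — 2 connected regions; (whole slice rotated 5° about Z — lengths, areas and connectivity unchanged). Overall, the cross-section has 2 separate islands. Undo the 5° rotation: the query point maps to (14.159, 24.158) in the un-rotated model frame. The nearest boundary edge runs (13.17, 21.69)→(15.00, 21.87); distance from the point to it = 2.36 mm. The point is not inside any of the regions above, so it lies outside the cross-section (2.36 mm from the nearest boundary).

outside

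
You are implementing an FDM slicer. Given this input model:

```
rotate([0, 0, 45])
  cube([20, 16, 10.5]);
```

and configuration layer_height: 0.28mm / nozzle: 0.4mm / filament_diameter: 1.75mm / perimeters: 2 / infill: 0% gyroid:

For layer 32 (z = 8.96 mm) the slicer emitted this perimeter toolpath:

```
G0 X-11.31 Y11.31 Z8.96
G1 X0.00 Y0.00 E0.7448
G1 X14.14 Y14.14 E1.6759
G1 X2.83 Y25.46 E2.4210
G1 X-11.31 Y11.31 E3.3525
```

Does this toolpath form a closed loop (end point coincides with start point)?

yes

Start point (G0): (-11.31, 11.31). End point (last G1): the path returns to the start — closed.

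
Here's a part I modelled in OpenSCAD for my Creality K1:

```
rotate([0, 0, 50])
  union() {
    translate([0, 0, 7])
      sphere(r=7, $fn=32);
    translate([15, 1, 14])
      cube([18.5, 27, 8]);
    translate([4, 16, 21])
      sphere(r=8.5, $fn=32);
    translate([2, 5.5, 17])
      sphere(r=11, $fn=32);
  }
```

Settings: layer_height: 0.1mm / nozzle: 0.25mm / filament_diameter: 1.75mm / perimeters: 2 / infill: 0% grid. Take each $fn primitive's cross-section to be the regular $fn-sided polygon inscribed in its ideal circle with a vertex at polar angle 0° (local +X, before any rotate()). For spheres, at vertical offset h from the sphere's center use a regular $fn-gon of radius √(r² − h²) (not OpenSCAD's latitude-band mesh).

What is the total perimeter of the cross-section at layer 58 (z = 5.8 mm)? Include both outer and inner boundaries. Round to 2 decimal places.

43.26 mm

At z = 5.8 mm: the r=7 sphere contributes a regular 32-gon of circumradius √(7²−1.2²) = 6.896 (perimeter = 2·32·6.896·sin(180°/32) = 43.26 mm); the cube at (15, 1) is not intersected at this z (z outside [14, 22]); the sphere at (4, 16) is absent (|z−center|=15.200 > r=8.5); the sphere at (2, 5.5) is absent (|z−center|=11.200 > r=11); Merging all regions: only the r=7 sphere is present, so the union is just that shape — boundary = 43.26 mm; (whole slice rotated 50° about Z — lengths, areas and connectivity unchanged). Overall, the cross-section is a single solid region. Total boundary length (outer) = 43.26 mm.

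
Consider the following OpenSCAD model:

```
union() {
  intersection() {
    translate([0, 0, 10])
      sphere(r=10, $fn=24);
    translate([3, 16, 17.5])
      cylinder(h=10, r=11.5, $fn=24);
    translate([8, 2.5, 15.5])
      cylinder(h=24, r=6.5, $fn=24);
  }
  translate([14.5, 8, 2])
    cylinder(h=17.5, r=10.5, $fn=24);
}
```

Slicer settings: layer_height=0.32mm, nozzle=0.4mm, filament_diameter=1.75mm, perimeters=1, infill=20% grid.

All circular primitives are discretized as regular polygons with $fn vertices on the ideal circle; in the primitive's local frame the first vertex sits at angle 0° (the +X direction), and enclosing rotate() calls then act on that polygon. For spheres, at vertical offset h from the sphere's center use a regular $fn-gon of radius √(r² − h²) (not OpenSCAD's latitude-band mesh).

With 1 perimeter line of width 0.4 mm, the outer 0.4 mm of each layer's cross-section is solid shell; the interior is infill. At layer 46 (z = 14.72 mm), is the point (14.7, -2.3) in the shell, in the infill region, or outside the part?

shell

At z = 14.72 mm: the sphere: section is a regular 24-gon, circumradius = √(r²−h²) = √(10²−4.72²) = 8.816; the cylinder at (3, 16) does not reach this height (z outside [17.5, 27.5]); the cylinder at (8, 2.5) does not reach this height (z outside [15.5, 39.5]); Taking the intersection: at least one operand is absent at this height, so nothing remains; the cylinder at (14.5, 8): section is a regular 24-gon, circumradius r=10.5; Taking the union: only the r=10.5 cylinder at (14.5, 8) is present, so the union is just that shape — 1 connected region. Overall, the cross-section is a single solid region. The nearest boundary edge runs (14.50, -2.50)→(17.22, -2.14); distance from the point to it = 0.17 mm. The point is inside the cross-section, 0.17 mm from the nearest boundary — within the 0.4 mm shell band (1 × 0.4).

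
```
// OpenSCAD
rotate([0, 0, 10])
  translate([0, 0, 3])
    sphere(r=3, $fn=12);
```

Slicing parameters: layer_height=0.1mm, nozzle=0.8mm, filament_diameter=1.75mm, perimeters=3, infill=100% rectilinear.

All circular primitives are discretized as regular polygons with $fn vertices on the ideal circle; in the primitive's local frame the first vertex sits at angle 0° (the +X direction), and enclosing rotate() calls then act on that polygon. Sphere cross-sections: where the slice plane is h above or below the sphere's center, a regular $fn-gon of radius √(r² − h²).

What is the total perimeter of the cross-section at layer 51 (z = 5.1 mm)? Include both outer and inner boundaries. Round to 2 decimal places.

13.31 mm

At z = 5.1 mm: the sphere: section is a regular 12-gon, circumradius = √(r²−h²) = √(3²−2.1²) = 2.142 (perimeter = 2·12·2.142·sin(180°/12) = 13.31 mm); (whole slice rotated 10° about Z — lengths, areas and connectivity unchanged). Overall, the cross-section is a single solid region. Total boundary length (outer) = 13.31 mm.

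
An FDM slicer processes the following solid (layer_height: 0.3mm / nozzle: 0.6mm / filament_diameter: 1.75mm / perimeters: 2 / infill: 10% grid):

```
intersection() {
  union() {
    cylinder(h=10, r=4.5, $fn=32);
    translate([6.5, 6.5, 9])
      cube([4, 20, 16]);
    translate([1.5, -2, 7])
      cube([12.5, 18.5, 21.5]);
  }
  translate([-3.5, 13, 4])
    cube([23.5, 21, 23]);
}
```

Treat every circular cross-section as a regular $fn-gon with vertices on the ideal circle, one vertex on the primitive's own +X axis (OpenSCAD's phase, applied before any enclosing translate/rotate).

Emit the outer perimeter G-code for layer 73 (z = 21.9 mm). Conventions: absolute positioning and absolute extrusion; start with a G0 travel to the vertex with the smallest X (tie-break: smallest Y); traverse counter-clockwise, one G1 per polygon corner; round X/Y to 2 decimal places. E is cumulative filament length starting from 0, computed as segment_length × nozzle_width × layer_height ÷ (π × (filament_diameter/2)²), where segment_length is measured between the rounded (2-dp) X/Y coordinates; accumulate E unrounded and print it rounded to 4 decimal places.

At z = 21.9 mm: the cylinder is absent (z outside [0, 10]); the 4×20 cube at (6.5, 6.5) contributes its full rectangle; the cube at (1.5, -2) (footprint 12.5×18.5) is included at this height; Taking the union: the regions partially overlap (shared area 40.00 mm²), so overlapping operands fuse into one piece — 1 connected region; the cube at (-3.5, 13) (footprint 23.5×21) is included at this height; Keeping only the common overlap: the 23.5×21 cube at (-3.5, 13) partially overlaps the result so far; clipping to the common part keeps 83.75 mm² — 1 connected region. The outline is a single polygon with 8 vertices. Extrusion per mm of travel: 0.6 × 0.3 / (π × 0.875²) = 0.074835. Accumulating E over each segment gives final E = 3.8914.

G0 X1.50 Y13.00 Z21.90
G1 X14.00 Y13.00 E0.9354
G1 X14.00 Y16.50 E1.1974
G1 X10.50 Y16.50 E1.4593
G1 X10.50 Y26.50 E2.2076
G1 X6.50 Y26.50 E2.5070
G1 X6.50 Y16.50 E3.2553
G1 X1.50 Y16.50 E3.6295
G1 X1.50 Y13.00 E3.8914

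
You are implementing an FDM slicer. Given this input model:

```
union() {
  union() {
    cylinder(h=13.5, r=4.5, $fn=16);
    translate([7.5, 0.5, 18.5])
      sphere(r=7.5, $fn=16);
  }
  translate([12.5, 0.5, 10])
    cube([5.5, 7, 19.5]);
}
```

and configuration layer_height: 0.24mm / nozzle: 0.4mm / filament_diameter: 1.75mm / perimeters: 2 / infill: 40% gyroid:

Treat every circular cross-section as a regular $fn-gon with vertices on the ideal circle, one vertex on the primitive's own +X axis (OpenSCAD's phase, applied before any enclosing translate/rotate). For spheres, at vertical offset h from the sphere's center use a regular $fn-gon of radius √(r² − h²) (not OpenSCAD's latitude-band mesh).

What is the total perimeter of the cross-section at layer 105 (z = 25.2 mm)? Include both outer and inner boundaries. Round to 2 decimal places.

46.04 mm

At z = 25.2 mm: the cylinder does not reach this height (z outside [0, 13.5]); the sphere at (7.5, 0.5): section is a regular 16-gon, circumradius = √(r²−h²) = √(7.5²−6.7²) = 3.370 (perimeter = 2·16·3.370·sin(180°/16) = 21.04 mm); Combining (union): only the r=7.5 sphere at (7.5, 0.5) is present, so the union is just that shape — boundary = 21.04 mm; the cube at (12.5, 0.5) (footprint 5.5×7) is included at this height (perimeter 25.00 mm); Taking the union: the 2 present regions are separate (no shared area or edge), so areas and boundary lengths simply add and each stays a separate island — boundary = 46.04 mm. Overall, the cross-section has 2 separate islands. Total boundary length (outer) = 46.04 mm.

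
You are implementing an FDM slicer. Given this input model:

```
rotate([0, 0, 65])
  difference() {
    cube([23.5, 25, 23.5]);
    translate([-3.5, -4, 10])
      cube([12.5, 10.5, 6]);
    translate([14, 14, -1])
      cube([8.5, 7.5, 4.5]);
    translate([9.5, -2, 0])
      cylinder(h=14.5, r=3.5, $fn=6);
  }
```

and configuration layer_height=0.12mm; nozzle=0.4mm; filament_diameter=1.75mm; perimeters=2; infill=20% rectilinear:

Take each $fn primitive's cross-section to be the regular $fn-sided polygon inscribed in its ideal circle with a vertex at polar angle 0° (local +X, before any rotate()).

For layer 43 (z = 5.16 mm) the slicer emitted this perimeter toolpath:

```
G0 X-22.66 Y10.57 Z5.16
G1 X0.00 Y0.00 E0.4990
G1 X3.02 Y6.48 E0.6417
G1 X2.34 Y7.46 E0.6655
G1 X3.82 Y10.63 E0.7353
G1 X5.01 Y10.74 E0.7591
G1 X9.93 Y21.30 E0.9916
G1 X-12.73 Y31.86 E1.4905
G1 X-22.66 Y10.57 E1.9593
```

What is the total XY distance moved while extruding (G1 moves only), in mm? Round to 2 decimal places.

98.18 mm

Sum the Euclidean lengths of each G1 segment: total = 98.18 mm.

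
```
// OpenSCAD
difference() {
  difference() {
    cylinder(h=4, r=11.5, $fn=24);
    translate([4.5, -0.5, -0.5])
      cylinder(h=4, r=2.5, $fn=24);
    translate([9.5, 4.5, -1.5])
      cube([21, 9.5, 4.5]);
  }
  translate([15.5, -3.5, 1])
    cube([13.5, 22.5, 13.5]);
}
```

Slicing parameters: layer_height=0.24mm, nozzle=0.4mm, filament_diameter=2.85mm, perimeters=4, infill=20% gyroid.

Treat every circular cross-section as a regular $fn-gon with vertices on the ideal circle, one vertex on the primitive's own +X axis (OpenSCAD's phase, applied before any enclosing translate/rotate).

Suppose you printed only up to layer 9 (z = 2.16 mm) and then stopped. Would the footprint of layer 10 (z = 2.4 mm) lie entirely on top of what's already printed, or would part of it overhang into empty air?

entirely on top

Compare the two slices. At z = 2.16: the r=11.5 cylinder gives a regular 24-gon of circumradius 11.5 (constant along its height) (area = (24/2)·11.500²·sin(360°/24) = 410.75 mm²); the r=2.5 cylinder at (4.5, -0.5) contributes a regular 24-gon of circumradius 2.5 (area = (24/2)·2.500²·sin(360°/24) = 19.41 mm²); the cube at (9.5, 4.5) is present — its section is the full 21×9.5 rectangle (area 199.50 mm²); Taking the first minus the rest: starting from the r=11.5 cylinder (410.75 mm²), the r=2.5 cylinder at (4.5, -0.5) lies wholly inside it (removes its full 19.41 mm² and its 15.66 mm outline becomes a hole wall); the 21×9.5 cube at (9.5, 4.5) partially overlaps it — only the 1.04 mm² overlap (of its 199.50 mm²) is removed, clipping the outline — area = 390.30 mm²; the cube at (15.5, -3.5) is present — its section is the full 13.5×22.5 rectangle (area 303.75 mm²); Subtracting the remaining from the first: starting from the result so far (390.30 mm²), the 13.5×22.5 cube at (15.5, -3.5) misses the remaining region (no effect) — area = 390.30 mm². At z = 2.4: the r=11.5 cylinder gives a regular 24-gon of circumradius 11.5 (constant along its height) (area = (24/2)·11.500²·sin(360°/24) = 410.75 mm²); the cylinder at (4.5, -0.5): section is a regular 24-gon, circumradius r=2.5 (area = (24/2)·2.500²·sin(360°/24) = 19.41 mm²); the cube at (9.5, 4.5) is present — its section is the full 21×9.5 rectangle (area 199.50 mm²); Subtracting the remaining from the first: starting from the r=11.5 cylinder (410.75 mm²), the r=2.5 cylinder at (4.5, -0.5) lies wholly inside it (removes its full 19.41 mm² and its 15.66 mm outline becomes a hole wall); the 21×9.5 cube at (9.5, 4.5) partially overlaps it — only the 1.04 mm² overlap (of its 199.50 mm²) is removed, clipping the outline — area = 390.30 mm²; the cube at (15.5, -3.5) (footprint 13.5×22.5) is included at this height (area 303.75 mm²); Taking the first minus the rest: starting from the result so far (390.30 mm²), the 13.5×22.5 cube at (15.5, -3.5) misses the remaining region (no effect) — area = 390.30 mm². Checking containment: the cross-section at z = 2.4 is a subset of the cross-section at z = 2.16.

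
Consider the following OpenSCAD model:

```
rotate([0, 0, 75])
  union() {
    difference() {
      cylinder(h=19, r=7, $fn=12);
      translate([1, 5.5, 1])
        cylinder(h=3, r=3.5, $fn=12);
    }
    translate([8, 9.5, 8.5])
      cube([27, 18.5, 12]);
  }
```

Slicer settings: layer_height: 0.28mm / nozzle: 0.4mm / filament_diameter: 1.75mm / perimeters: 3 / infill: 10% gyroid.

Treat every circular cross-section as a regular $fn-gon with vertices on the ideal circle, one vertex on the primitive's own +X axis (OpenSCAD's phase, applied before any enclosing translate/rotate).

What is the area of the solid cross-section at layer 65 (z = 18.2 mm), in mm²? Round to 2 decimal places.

At z = 18.2 mm: the r=7 cylinder contributes a regular 12-gon of circumradius 7 (area = (12/2)·7.000²·sin(360°/12) = 147.00 mm²); the cylinder at (1, 5.5) is absent (z outside [1, 4]); After the difference (first − rest): none of the subtracted shapes is present at this height, so the r=7 cylinder is unchanged — area = 147.00 mm²; the cube at (8, 9.5) is present — its section is the full 27×18.5 rectangle (area 499.50 mm²); Combining (union): the 2 present regions are separate (no shared area or edge), so areas and boundary lengths simply add and each stays a separate island — area = 646.50 mm²; (rotated 75° about Z; rotation is an isometry so areas/perimeters/island counts are preserved). Overall, the cross-section has 2 separate islands. Net area = 646.50 mm².

646.50 mm²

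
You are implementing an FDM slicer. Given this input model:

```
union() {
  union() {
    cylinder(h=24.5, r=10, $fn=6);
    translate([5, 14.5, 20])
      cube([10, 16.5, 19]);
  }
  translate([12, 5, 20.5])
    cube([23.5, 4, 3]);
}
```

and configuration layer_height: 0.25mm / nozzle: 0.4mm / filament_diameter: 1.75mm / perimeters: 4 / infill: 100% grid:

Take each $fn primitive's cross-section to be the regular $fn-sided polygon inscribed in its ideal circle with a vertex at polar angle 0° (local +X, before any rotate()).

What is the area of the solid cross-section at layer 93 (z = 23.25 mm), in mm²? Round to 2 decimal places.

At z = 23.25 mm: the r=10 cylinder gives a regular 6-gon of circumradius 10 (constant along its height) (area = (6/2)·10.000²·sin(360°/6) = 259.81 mm²); the 10×16.5 cube at (5, 14.5) contributes its full rectangle (area 165.00 mm²); Merging all regions: the 2 present regions are separate (no shared area or edge), so areas and boundary lengths simply add and each stays a separate island — area = 424.81 mm²; the 23.5×4 cube at (12, 5) contributes its full rectangle (area 94.00 mm²); Merging all regions: the 2 present regions are separate (no shared area or edge), so areas and boundary lengths simply add and each stays a separate island — area = 518.81 mm². Overall, the cross-section has 3 separate islands. Net area = 518.81 mm².

518.81 mm²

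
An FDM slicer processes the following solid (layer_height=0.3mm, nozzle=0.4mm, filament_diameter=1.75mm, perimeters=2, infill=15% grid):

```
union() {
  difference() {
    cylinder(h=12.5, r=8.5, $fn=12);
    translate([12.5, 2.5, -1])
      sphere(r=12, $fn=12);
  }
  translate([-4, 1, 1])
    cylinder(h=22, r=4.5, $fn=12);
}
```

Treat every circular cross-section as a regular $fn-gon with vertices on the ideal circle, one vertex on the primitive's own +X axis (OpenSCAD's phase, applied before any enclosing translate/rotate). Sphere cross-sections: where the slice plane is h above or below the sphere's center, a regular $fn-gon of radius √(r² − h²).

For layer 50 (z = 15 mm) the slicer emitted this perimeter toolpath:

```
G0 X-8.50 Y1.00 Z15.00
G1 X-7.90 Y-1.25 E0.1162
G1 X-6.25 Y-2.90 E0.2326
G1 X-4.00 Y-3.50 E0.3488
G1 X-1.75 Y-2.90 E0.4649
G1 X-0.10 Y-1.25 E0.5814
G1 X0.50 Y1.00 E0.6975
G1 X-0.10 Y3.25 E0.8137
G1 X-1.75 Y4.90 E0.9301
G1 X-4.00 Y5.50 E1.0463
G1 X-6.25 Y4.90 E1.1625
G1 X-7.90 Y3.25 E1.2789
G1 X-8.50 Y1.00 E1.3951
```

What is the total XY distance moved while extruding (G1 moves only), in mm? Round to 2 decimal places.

Sum the Euclidean lengths of each G1 segment: total = 27.96 mm.

27.96 mm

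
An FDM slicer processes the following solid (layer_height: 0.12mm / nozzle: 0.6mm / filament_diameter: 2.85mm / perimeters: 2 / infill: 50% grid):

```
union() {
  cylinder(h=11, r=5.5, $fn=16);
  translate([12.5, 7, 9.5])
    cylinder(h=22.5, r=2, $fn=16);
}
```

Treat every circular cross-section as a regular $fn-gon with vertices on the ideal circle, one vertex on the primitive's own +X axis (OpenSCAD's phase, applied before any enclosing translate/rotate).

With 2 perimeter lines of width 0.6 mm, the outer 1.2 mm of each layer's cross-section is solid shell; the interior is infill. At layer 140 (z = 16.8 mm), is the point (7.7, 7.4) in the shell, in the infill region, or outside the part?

outside

At z = 16.8 mm: the cylinder does not reach this height (z outside [0, 11]); the cylinder at (12.5, 7): section is a regular 16-gon, circumradius r=2; Combining (union): only the r=2 cylinder at (12.5, 7) is present, so the union is just that shape — 1 connected region. Overall, the cross-section is a single solid region. The nearest boundary edge runs (10.65, 7.77)→(10.50, 7.00); distance from the point to it = 2.83 mm. The point is not inside any of the regions above, so it lies outside the cross-section (2.83 mm from the nearest boundary).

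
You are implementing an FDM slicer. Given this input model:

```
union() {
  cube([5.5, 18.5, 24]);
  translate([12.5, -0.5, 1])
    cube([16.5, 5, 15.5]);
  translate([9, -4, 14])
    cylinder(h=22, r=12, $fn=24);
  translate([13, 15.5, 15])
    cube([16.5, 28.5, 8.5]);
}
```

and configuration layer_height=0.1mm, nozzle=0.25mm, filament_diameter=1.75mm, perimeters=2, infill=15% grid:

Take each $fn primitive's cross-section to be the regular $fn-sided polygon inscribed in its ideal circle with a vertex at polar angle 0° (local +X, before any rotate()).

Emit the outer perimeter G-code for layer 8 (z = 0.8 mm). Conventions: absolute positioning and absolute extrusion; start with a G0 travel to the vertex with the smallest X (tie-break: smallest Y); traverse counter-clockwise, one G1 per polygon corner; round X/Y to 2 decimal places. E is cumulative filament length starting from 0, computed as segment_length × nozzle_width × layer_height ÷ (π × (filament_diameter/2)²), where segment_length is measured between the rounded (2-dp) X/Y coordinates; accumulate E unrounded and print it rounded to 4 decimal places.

G0 X0.00 Y0.00 Z0.80
G1 X5.50 Y0.00 E0.0572
G1 X5.50 Y18.50 E0.2495
G1 X0.00 Y18.50 E0.3066
G1 X0.00 Y0.00 E0.4989

At z = 0.8 mm: the cube is present — its section is the full 5.5×18.5 rectangle; the cube at (12.5, -0.5) is not intersected at this z (z outside [1, 16.5]); the cylinder at (9, -4) is absent (z outside [14, 36]); the cube at (13, 15.5) is not intersected at this z (z outside [15, 23.5]); Combining (union): only the 5.5×18.5 cube is present, so the union is just that shape — 1 connected region. The outline is a single polygon with 4 vertices. Extrusion per mm of travel: 0.25 × 0.1 / (π × 0.875²) = 0.010394. Accumulating E over each segment gives final E = 0.4989.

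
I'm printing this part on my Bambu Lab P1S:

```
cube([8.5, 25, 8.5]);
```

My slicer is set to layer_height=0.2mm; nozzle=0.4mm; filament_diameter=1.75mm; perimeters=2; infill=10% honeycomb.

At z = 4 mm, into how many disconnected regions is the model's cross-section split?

At z = 4 mm: the cube (footprint 8.5×25) is included at this height. The result has 1 disconnected region.

1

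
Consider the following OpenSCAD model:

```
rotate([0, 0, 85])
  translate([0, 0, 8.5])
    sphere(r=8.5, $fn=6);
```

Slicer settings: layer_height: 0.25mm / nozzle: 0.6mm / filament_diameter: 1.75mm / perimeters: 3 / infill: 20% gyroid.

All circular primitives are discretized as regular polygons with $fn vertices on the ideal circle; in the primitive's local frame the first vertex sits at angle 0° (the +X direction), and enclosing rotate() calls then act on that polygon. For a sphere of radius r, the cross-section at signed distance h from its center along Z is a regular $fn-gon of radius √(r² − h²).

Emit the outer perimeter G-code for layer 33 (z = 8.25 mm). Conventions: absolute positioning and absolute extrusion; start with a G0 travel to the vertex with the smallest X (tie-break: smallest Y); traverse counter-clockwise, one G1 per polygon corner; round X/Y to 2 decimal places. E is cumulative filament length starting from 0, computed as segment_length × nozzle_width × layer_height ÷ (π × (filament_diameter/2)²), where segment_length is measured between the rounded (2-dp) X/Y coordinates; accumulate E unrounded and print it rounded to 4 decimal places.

At z = 8.25 mm: the r=8.5 sphere slices to a regular 6-gon of circumradius 8.496 (√(r²−h²) with h=0.25 from center); (rotated 85° about Z; rotation is an isometry so areas/perimeters/island counts are preserved). The outline is a single polygon with 6 vertices. Extrusion per mm of travel: 0.6 × 0.25 / (π × 0.875²) = 0.062363. Accumulating E over each segment gives final E = 3.1783.

G0 X-7.70 Y-3.59 Z8.25
G1 X-0.74 Y-8.46 E0.5297
G1 X6.96 Y-4.87 E1.0596
G1 X7.70 Y3.59 E1.5892
G1 X0.74 Y8.46 E2.1189
G1 X-6.96 Y4.87 E2.6487
G1 X-7.70 Y-3.59 E3.1783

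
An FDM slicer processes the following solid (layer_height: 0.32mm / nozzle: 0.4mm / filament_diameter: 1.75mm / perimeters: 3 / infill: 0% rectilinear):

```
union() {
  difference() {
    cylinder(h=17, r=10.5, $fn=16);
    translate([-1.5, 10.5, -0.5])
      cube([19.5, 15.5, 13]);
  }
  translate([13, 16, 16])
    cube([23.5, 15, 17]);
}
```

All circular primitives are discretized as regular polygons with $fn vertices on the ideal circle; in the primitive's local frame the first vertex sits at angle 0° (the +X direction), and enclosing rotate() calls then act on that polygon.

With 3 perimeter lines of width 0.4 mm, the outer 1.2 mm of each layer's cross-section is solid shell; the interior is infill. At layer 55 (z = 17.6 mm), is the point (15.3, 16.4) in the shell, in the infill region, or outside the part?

At z = 17.6 mm: the cylinder is not intersected at this z (z outside [0, 17]); the cube at (-1.5, 10.5) does not reach this height (z outside [-0.5, 12.5]); Taking the first minus the rest: the first operand is absent here, so nothing remains; the cube at (13, 16) is present — its section is the full 23.5×15 rectangle; Combining (union): only the 23.5×15 cube at (13, 16) is present, so the union is just that shape — 1 connected region. Overall, the cross-section is a single solid region. The nearest boundary edge runs (13.00, 16.00)→(36.50, 16.00); distance from the point to it = 0.40 mm. The point is inside the cross-section, 0.40 mm from the nearest boundary — within the 1.2 mm shell band (3 × 0.4).

shell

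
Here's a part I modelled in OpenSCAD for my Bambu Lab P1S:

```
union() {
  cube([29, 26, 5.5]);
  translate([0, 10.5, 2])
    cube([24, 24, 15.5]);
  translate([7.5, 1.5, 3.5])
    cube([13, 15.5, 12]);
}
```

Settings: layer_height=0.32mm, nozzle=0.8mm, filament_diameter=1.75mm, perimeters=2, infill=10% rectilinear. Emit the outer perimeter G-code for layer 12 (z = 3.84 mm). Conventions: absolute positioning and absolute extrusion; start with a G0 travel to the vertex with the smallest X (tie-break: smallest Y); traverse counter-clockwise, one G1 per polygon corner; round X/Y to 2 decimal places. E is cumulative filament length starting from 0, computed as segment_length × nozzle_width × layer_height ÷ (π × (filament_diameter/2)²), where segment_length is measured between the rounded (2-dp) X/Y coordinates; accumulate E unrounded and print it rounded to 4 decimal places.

G0 X0.00 Y0.00 Z3.84
G1 X29.00 Y0.00 E3.0865
G1 X29.00 Y26.00 E5.8538
G1 X24.00 Y26.00 E6.3859
G1 X24.00 Y34.50 E7.2906
G1 X0.00 Y34.50 E9.8450
G1 X0.00 Y0.00 E13.5169

At z = 3.84 mm: the cube is present — its section is the full 29×26 rectangle; the cube at (0, 10.5) is present — its section is the full 24×24 rectangle; the cube at (7.5, 1.5) (footprint 13×15.5) is included at this height; Merging all regions: the regions partially overlap (shared area 573.50 mm²), so overlapping operands fuse into one piece — 1 connected region. The outline is a single polygon with 6 vertices. Extrusion per mm of travel: 0.8 × 0.32 / (π × 0.875²) = 0.106432. Accumulating E over each segment gives final E = 13.5169.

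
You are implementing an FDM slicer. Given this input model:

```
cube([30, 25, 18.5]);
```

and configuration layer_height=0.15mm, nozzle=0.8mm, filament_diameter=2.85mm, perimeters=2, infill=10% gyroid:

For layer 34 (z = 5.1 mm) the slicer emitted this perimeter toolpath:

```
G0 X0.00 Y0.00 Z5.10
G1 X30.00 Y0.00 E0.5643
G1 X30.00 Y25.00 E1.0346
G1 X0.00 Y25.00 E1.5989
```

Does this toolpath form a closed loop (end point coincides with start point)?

no

Start point (G0): (0.00, 0.00). End point (last G1): the path does not return to the start — open.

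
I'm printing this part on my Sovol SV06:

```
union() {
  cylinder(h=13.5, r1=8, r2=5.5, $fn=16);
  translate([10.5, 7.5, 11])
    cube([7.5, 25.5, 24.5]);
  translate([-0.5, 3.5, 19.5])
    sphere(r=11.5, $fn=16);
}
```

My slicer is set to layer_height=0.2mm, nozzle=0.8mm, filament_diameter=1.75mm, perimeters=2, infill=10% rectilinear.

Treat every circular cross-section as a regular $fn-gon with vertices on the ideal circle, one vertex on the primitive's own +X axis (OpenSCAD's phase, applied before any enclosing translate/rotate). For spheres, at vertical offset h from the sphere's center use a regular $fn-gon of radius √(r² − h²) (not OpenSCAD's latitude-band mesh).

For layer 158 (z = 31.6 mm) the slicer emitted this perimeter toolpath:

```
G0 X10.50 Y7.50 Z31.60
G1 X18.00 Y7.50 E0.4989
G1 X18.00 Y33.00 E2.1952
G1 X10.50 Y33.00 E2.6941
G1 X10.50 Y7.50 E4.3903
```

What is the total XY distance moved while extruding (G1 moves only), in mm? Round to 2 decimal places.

66.00 mm

Sum the Euclidean lengths of each G1 segment: total = 66.00 mm.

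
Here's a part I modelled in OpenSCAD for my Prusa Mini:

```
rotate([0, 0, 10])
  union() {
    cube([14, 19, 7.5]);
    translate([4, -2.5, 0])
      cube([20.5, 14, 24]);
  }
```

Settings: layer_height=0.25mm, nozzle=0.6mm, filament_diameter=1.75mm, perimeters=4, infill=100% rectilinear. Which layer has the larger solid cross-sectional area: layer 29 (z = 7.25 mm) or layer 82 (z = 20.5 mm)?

layer 29 (z = 7.25 mm)

Layer 29 (z = 7.25): the 14×19 cube contributes its full rectangle (area 266.00 mm²); the cube at (4, -2.5) (footprint 20.5×14) is included at this height (area 287.00 mm²); Merging all regions: the regions partially overlap — summed areas 553.00 mm² minus the doubly-counted overlap 115.00 mm² gives 438.00 mm² — area = 438.00 mm²; (rotated 10° about Z; rotation is an isometry so areas/perimeters/island counts are preserved). So its area = 438.00 mm². Layer 82 (z = 20.5): the cube is absent (z outside [0, 7.5]); the cube at (4, -2.5) (footprint 20.5×14) is included at this height (area 287.00 mm²); Combining (union): only the 20.5×14 cube at (4, -2.5) is present, so the union is just that shape — area = 287.00 mm²; (rotated 10° about Z; rotation is an isometry so areas/perimeters/island counts are preserved). So its area = 287.00 mm². Layer 29 is larger (438.00 vs 287.00 mm²).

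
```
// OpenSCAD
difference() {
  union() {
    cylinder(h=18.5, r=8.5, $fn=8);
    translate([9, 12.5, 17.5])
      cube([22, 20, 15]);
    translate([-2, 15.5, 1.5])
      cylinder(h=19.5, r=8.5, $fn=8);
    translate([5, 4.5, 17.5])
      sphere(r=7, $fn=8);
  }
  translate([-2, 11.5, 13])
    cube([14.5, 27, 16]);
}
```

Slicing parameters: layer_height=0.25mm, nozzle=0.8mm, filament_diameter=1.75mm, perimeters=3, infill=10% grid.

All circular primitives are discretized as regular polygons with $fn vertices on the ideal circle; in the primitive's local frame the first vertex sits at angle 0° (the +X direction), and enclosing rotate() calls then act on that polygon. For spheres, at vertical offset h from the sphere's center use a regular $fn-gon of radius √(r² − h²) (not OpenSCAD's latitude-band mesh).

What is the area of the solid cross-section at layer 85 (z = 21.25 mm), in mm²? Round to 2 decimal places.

At z = 21.25 mm: the cylinder is not intersected at this z (z outside [0, 18.5]); the 22×20 cube at (9, 12.5) contributes its full rectangle (area 440.00 mm²); the cylinder at (-2, 15.5) is absent (z outside [1.5, 21]); the r=7 sphere at (5, 4.5) slices to a regular 8-gon of circumradius 5.911 (√(r²−h²) with h=3.75 from center) (area = (8/2)·5.911²·sin(360°/8) = 98.82 mm²); Merging all regions: the 2 present regions are separate (no shared area or edge), so areas and boundary lengths simply add and each stays a separate island — area = 538.82 mm²; the cube at (-2, 11.5) is present — its section is the full 14.5×27 rectangle (area 391.50 mm²); After the difference (first − rest): starting from that combined region (538.82 mm²), the 14.5×27 cube at (-2, 11.5) partially overlaps it — only the 70.00 mm² overlap (of its 391.50 mm²) is removed, clipping the outline — area = 468.82 mm². Overall, the cross-section has 2 separate islands. Net area = 468.82 mm².

468.82 mm²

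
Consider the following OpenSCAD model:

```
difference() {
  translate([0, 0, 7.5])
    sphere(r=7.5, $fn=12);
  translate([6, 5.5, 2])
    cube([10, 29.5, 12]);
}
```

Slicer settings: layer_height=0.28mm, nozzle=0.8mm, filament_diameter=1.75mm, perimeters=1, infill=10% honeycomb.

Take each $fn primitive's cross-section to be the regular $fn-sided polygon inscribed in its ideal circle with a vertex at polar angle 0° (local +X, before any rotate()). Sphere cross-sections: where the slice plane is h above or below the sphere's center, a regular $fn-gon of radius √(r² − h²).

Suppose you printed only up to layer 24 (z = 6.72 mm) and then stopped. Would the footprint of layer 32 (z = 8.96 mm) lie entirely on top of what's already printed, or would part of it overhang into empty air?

Compare the two slices. At z = 6.72: the r=7.5 sphere contributes a regular 12-gon of circumradius √(7.5²−0.78²) = 7.459 (area = (12/2)·7.459²·sin(360°/12) = 166.92 mm²); the 10×29.5 cube at (6, 5.5) contributes its full rectangle (area 295.00 mm²); Taking the first minus the rest: starting from the r=7.5 sphere (166.92 mm²), the 10×29.5 cube at (6, 5.5) misses the remaining region (no effect) — area = 166.92 mm². At z = 8.96: the sphere: section is a regular 12-gon, circumradius = √(r²−h²) = √(7.5²−1.46²) = 7.357 (area = (12/2)·7.357²·sin(360°/12) = 162.36 mm²); the 10×29.5 cube at (6, 5.5) contributes its full rectangle (area 295.00 mm²); After the difference (first − rest): starting from the r=7.5 sphere (162.36 mm²), the 10×29.5 cube at (6, 5.5) misses the remaining region (no effect) — area = 162.36 mm². Checking containment: the cross-section at z = 8.96 is a subset of the cross-section at z = 6.72.

entirely on top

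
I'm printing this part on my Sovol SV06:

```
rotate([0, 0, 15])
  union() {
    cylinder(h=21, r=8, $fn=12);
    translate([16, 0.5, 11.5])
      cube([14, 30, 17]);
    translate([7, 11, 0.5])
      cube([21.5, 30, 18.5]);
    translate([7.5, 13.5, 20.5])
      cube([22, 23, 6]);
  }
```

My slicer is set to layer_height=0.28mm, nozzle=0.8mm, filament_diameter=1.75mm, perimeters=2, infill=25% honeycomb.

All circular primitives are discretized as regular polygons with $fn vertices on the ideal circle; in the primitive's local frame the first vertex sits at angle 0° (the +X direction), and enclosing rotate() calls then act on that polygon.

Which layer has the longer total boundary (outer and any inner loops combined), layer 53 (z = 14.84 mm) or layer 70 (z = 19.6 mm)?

Layer 53 (z = 14.84): the r=8 cylinder gives a regular 12-gon of circumradius 8 (constant along its height) (perimeter = 2·12·8.000·sin(180°/12) = 49.69 mm); the cube at (16, 0.5) is present — its section is the full 14×30 rectangle (perimeter 88.00 mm); the cube at (7, 11) (footprint 21.5×30) is included at this height (perimeter 103.00 mm); the cube at (7.5, 13.5) does not reach this height (z outside [20.5, 26.5]); Combining (union): the regions partially overlap (shared area 243.75 mm²), so the edge portions inside another operand are dropped and the merged outline is re-measured after clipping — boundary = 176.69 mm; (whole slice rotated 15° about Z — lengths, areas and connectivity unchanged). So its perimeter = 176.69 mm. Layer 70 (z = 19.6): the r=8 cylinder contributes a regular 12-gon of circumradius 8 (perimeter = 2·12·8.000·sin(180°/12) = 49.69 mm); the cube at (16, 0.5) (footprint 14×30) is included at this height (perimeter 88.00 mm); the cube at (7, 11) is absent (z outside [0.5, 19]); the cube at (7.5, 13.5) is absent (z outside [20.5, 26.5]); Taking the union: the 2 present regions are separate (no shared area or edge), so areas and boundary lengths simply add and each stays a separate island — boundary = 137.69 mm; (whole slice rotated 15° about Z — lengths, areas and connectivity unchanged). So its perimeter = 137.69 mm. Layer 53 is larger (176.69 vs 137.69 mm).

layer 53 (z = 14.84 mm)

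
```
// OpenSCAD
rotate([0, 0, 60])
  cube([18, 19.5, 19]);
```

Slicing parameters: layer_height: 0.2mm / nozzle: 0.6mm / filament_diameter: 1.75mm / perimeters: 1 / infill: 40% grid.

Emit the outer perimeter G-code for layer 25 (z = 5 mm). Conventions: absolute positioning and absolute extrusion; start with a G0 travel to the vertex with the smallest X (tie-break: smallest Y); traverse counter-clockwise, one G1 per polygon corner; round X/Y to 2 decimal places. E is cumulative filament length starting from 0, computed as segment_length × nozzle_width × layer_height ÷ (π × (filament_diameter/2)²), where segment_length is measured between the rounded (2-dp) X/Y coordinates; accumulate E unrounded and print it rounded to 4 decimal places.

At z = 5 mm: the cube (footprint 18×19.5) is included at this height; (whole slice rotated 60° about Z — lengths, areas and connectivity unchanged). The outline is a single polygon with 4 vertices. Extrusion per mm of travel: 0.6 × 0.2 / (π × 0.875²) = 0.049890. Accumulating E over each segment gives final E = 3.7421.

G0 X-16.89 Y9.75 Z5.00
G1 X0.00 Y0.00 E0.9730
G1 X9.00 Y15.59 E1.8711
G1 X-7.89 Y25.34 E2.8440
G1 X-16.89 Y9.75 E3.7421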